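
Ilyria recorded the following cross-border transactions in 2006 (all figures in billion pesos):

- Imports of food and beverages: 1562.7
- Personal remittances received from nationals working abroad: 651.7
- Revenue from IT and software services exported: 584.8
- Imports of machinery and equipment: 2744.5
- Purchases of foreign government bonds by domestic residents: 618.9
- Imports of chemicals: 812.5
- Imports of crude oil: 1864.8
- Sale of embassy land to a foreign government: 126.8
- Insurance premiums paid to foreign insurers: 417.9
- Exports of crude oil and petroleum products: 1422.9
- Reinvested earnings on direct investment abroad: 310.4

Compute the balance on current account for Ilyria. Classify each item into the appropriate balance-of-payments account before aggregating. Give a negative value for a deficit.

-4432.6

Goods: -1864.8 - 2744.5 - 812.5 + 1422.9 - 1562.7 = -5561.6
Services: 584.8 - 417.9 = 166.9
Primary income: 310.4
Secondary income: 651.7
Current account = (-5561.6) + 166.9 + 310.4 + 651.7 = -4432.6
(Excluded from the current account — financial account: purchases of foreign government bonds by domestic residents 618.9; capital account: sale of embassy land to a foreign government 126.8.)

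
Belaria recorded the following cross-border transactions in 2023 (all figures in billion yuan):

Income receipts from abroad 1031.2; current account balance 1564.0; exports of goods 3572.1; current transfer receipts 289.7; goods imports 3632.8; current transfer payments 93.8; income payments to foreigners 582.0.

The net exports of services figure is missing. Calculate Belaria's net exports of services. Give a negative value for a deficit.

979.6

Current account = goods balance + services balance + net primary income + net secondary income
Sum of the known components = 584.4
Net exports of services = CA - (known components) = 1564.0 - 584.4 = 979.6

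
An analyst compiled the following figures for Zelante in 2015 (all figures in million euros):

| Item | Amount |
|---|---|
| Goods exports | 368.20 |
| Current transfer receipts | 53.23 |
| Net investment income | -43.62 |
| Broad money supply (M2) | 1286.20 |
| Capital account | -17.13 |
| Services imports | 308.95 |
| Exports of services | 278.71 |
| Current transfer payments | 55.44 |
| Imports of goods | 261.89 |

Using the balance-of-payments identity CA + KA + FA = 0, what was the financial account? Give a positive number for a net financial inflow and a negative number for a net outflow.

-13.11

Goods balance = 368.20 - 261.89 = 106.31
Services balance = 278.71 - 308.95 = -30.24
Trade balance (goods + services) = 106.31 + (-30.24) = 76.07
Net primary income = -43.62
Net secondary income = 53.23 - 55.44 = -2.21
Current account = 76.07 + (-43.62) + (-2.21) = 30.24
Financial account = -(30.24 + (-17.13)) = -13.11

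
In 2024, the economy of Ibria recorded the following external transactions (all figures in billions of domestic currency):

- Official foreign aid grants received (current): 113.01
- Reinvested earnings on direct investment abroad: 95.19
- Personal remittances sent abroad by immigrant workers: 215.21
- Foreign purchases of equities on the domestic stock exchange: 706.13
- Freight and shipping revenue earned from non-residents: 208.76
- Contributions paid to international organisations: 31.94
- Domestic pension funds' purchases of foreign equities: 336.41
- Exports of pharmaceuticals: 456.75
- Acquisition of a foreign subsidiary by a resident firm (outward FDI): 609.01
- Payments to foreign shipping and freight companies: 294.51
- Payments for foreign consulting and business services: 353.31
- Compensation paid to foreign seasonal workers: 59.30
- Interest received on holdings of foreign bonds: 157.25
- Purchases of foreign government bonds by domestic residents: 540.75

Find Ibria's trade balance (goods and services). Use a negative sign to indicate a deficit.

17.69

Goods: 456.75
Services: 208.76 - 294.51 - 353.31 = -439.06
Trade balance = 456.75 + (-439.06) = 17.69
(Excluded from the trade balance — secondary income: official foreign aid grants received (current) 113.01, personal remittances sent abroad by immigrant workers 215.21, contributions paid to international organisations 31.94; primary income: reinvested earnings on direct investment abroad 95.19, compensation paid to foreign seasonal workers 59.30, interest received on holdings of foreign bonds 157.25; financial account: foreign purchases of equities on the domestic stock exchange 706.13, domestic pension funds' purchases of foreign equities 336.41, acquisition of a foreign subsidiary by a resident firm (outward FDI) 609.01, purchases of foreign government bonds by domestic residents 540.75.)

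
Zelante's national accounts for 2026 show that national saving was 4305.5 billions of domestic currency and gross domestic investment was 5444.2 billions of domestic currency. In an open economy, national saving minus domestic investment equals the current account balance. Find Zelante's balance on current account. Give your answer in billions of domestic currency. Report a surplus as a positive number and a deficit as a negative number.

-1138.7

CA = S - I = 4305.5 - 5444.2 = -1138.7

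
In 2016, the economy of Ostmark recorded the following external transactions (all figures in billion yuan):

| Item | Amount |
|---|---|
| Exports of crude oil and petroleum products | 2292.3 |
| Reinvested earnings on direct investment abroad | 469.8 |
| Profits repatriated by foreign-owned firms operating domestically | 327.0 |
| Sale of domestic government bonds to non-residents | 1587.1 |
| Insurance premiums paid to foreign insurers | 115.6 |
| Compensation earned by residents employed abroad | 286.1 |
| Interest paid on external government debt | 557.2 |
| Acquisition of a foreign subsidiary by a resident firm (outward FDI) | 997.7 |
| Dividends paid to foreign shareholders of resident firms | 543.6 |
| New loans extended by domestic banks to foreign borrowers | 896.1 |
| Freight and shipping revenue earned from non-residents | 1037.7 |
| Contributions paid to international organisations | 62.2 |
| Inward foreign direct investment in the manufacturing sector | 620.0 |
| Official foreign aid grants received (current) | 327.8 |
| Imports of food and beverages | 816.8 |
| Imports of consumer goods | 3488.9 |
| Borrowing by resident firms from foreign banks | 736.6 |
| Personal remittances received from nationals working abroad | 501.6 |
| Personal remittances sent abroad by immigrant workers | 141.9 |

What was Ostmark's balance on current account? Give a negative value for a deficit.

-1137.9

Goods: -816.8 - 3488.9 + 2292.3 = -2013.4
Services: 1037.7 - 115.6 = 922.1
Primary income: -543.6 - 557.2 + 286.1 + 469.8 - 327.0 = -671.9
Secondary income: 327.8 - 141.9 + 501.6 - 62.2 = 625.3
Current account = (-2013.4) + 922.1 + (-671.9) + 625.3 = -1137.9
(Excluded from the current account — financial account: sale of domestic government bonds to non-residents 1587.1, acquisition of a foreign subsidiary by a resident firm (outward FDI) 997.7, new loans extended by domestic banks to foreign borrowers 896.1, inward foreign direct investment in the manufacturing sector 620.0, borrowing by resident firms from foreign banks 736.6.)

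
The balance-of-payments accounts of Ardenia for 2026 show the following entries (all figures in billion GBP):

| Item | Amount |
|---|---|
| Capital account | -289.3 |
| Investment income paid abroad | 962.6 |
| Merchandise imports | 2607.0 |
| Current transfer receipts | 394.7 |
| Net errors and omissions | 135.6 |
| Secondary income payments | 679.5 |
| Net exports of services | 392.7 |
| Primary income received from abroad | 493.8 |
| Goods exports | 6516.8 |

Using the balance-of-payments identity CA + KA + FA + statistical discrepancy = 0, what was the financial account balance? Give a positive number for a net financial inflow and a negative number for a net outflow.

-3395.2

Goods balance = 6516.8 - 2607.0 = 3909.8
Services balance = 392.7
Trade balance (goods + services) = 3909.8 + 392.7 = 4302.5
Net primary income = 493.8 - 962.6 = -468.8
Net secondary income = 394.7 - 679.5 = -284.8
Current account = 4302.5 + (-468.8) + (-284.8) = 3548.9
Financial account = -(3548.9 + (-289.3) + 135.6) = -3395.2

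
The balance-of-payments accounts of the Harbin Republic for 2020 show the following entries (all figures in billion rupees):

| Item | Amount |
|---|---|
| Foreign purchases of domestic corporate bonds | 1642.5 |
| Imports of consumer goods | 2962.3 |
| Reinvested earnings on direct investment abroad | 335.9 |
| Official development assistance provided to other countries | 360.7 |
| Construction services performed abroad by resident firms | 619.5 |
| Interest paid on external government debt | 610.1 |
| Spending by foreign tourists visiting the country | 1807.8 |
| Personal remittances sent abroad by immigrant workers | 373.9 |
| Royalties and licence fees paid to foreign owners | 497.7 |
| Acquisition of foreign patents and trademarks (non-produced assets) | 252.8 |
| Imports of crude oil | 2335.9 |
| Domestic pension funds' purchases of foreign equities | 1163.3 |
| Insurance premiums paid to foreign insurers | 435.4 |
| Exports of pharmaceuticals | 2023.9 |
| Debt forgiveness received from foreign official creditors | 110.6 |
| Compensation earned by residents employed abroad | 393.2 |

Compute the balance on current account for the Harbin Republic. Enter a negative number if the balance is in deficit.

-2395.7

Goods: -2335.9 - 2962.3 + 2023.9 = -3274.3
Services: 619.5 + 1807.8 - 435.4 - 497.7 = 1494.2
Primary income: -610.1 + 393.2 + 335.9 = 119.0
Secondary income: -373.9 - 360.7 = -734.6
Current account = (-3274.3) + 1494.2 + 119.0 + (-734.6) = -2395.7
(Excluded from the current account — financial account: foreign purchases of domestic corporate bonds 1642.5, domestic pension funds' purchases of foreign equities 1163.3; capital account: acquisition of foreign patents and trademarks (non-produced assets) 252.8, debt forgiveness received from foreign official creditors 110.6.)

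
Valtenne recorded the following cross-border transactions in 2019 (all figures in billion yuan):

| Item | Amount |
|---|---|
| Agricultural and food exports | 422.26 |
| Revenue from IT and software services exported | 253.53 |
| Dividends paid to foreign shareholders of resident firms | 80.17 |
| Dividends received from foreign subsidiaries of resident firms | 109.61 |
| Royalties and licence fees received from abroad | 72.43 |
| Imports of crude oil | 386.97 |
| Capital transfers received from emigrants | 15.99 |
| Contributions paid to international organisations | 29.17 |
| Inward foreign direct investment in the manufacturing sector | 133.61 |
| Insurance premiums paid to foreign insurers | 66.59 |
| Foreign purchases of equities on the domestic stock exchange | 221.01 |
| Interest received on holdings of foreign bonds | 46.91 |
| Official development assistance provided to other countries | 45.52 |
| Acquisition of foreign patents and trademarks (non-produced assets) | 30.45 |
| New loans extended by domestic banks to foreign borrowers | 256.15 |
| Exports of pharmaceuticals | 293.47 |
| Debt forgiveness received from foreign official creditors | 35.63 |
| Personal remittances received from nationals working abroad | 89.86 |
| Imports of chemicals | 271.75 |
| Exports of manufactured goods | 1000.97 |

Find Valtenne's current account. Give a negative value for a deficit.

Goods: 293.47 - 271.75 + 422.26 - 386.97 + 1000.97 = 1057.98
Services: 253.53 + 72.43 - 66.59 = 259.37
Primary income: 109.61 - 80.17 + 46.91 = 76.35
Secondary income: -45.52 - 29.17 + 89.86 = 15.17
Current account = 1057.98 + 259.37 + 76.35 + 15.17 = 1408.87
(Excluded from the current account — capital account: capital transfers received from emigrants 15.99, acquisition of foreign patents and trademarks (non-produced assets) 30.45, debt forgiveness received from foreign official creditors 35.63; financial account: inward foreign direct investment in the manufacturing sector 133.61, foreign purchases of equities on the domestic stock exchange 221.01, new loans extended by domestic banks to foreign borrowers 256.15.)

1408.87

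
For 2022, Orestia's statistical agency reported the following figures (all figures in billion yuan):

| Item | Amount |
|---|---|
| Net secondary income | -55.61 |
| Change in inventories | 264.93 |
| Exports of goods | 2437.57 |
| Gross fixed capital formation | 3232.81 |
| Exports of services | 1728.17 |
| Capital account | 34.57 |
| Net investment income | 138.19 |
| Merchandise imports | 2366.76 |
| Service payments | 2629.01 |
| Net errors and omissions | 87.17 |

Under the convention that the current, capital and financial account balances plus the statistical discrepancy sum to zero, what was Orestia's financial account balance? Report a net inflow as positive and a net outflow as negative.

Goods balance = 2437.57 - 2366.76 = 70.81
Services balance = 1728.17 - 2629.01 = -900.84
Trade balance (goods + services) = 70.81 + (-900.84) = -830.03
Net primary income = 138.19
Net secondary income = -55.61
Current account = -830.03 + 138.19 + (-55.61) = -747.45
Financial account = -(-747.45 + 34.57 + 87.17) = 625.71

625.71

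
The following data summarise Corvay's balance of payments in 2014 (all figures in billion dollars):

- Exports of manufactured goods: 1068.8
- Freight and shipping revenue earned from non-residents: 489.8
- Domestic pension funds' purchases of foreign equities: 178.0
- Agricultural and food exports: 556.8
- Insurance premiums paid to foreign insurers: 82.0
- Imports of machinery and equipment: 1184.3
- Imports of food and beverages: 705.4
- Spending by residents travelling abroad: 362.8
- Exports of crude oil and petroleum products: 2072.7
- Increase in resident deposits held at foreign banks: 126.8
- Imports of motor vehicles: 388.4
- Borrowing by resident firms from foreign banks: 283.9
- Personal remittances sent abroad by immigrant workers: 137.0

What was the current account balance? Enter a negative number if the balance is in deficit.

1328.2

Goods: 2072.7 + 556.8 - 1184.3 + 1068.8 - 388.4 - 705.4 = 1420.2
Services: 489.8 - 82.0 - 362.8 = 45.0
Secondary income: -137.0
Current account = 1420.2 + 45.0 + (-137.0) = 1328.2
(Excluded from the current account — financial account: domestic pension funds' purchases of foreign equities 178.0, increase in resident deposits held at foreign banks 126.8, borrowing by resident firms from foreign banks 283.9.)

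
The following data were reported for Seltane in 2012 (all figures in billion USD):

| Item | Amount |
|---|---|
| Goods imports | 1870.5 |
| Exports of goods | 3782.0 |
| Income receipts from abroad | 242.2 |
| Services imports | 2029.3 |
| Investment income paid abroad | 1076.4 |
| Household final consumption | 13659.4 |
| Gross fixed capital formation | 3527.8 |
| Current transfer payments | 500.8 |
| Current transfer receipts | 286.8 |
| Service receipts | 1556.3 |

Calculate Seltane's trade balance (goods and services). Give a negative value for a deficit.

Goods balance = 3782.0 - 1870.5 = 1911.5
Services balance = 1556.3 - 2029.3 = -473.0
Trade balance (goods + services) = 1911.5 + (-473.0) = 1438.5

1438.5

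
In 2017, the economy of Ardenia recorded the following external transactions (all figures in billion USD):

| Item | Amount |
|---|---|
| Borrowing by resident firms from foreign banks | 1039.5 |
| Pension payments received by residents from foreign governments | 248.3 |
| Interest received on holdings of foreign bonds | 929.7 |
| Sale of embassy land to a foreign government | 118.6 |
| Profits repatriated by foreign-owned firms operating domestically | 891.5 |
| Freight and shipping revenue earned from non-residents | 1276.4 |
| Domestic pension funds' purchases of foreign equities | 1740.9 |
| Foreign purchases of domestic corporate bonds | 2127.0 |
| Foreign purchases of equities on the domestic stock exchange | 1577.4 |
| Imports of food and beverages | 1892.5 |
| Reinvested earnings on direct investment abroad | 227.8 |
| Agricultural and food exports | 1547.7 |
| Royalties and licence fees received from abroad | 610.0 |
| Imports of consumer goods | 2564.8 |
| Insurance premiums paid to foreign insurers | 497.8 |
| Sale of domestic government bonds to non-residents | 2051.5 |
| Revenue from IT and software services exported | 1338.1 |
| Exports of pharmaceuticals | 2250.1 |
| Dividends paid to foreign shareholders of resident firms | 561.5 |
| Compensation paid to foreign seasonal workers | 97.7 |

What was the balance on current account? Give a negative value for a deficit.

Goods: 1547.7 + 2250.1 - 2564.8 - 1892.5 = -659.5
Services: 610.0 + 1338.1 - 497.8 + 1276.4 = 2726.7
Primary income: -97.7 + 227.8 + 929.7 - 891.5 - 561.5 = -393.2
Secondary income: 248.3
Current account = (-659.5) + 2726.7 + (-393.2) + 248.3 = 1922.3
(Excluded from the current account — financial account: borrowing by resident firms from foreign banks 1039.5, domestic pension funds' purchases of foreign equities 1740.9, foreign purchases of domestic corporate bonds 2127.0, foreign purchases of equities on the domestic stock exchange 1577.4, sale of domestic government bonds to non-residents 2051.5; capital account: sale of embassy land to a foreign government 118.6.)

1922.3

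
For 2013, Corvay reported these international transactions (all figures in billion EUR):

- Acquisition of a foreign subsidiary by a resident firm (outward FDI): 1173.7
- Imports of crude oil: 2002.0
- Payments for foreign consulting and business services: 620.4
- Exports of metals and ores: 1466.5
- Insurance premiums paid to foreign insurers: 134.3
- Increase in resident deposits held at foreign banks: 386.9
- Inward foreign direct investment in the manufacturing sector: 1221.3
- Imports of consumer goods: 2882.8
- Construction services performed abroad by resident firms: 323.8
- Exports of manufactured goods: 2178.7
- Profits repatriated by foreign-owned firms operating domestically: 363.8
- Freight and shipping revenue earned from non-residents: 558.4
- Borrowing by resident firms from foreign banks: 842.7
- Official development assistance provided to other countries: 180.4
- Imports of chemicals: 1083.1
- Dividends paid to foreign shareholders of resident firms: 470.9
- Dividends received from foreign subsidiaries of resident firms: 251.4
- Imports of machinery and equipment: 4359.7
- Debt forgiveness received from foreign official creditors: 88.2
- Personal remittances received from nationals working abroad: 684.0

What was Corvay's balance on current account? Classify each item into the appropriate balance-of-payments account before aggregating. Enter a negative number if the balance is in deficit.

-6634.6

Goods: 1466.5 - 2002.0 + 2178.7 - 4359.7 - 1083.1 - 2882.8 = -6682.4
Services: -620.4 - 134.3 + 323.8 + 558.4 = 127.5
Primary income: 251.4 - 363.8 - 470.9 = -583.3
Secondary income: 684.0 - 180.4 = 503.6
Current account = (-6682.4) + 127.5 + (-583.3) + 503.6 = -6634.6
(Excluded from the current account — financial account: acquisition of a foreign subsidiary by a resident firm (outward FDI) 1173.7, increase in resident deposits held at foreign banks 386.9, inward foreign direct investment in the manufacturing sector 1221.3, borrowing by resident firms from foreign banks 842.7; capital account: debt forgiveness received from foreign official creditors 88.2.)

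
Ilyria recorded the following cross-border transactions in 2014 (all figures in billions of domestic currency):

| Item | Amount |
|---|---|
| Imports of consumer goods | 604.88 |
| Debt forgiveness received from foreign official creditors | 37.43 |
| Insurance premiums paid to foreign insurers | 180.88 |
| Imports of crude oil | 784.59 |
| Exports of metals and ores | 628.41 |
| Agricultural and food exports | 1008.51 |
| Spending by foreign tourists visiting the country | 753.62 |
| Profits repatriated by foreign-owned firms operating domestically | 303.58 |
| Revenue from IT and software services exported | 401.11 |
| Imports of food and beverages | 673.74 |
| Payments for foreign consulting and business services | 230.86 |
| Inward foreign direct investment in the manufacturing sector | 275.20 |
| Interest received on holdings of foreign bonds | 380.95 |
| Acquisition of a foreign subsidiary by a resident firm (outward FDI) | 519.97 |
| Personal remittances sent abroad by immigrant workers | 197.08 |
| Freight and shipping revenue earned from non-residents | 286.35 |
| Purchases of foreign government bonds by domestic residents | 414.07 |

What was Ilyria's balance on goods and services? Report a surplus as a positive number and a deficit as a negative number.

Goods: 628.41 + 1008.51 - 604.88 - 784.59 - 673.74 = -426.29
Services: 401.11 + 286.35 - 230.86 - 180.88 + 753.62 = 1029.34
Trade balance = -426.29 + 1029.34 = 603.05
(Excluded from the trade balance — capital account: debt forgiveness received from foreign official creditors 37.43; primary income: profits repatriated by foreign-owned firms operating domestically 303.58, interest received on holdings of foreign bonds 380.95; financial account: inward foreign direct investment in the manufacturing sector 275.20, acquisition of a foreign subsidiary by a resident firm (outward FDI) 519.97, purchases of foreign government bonds by domestic residents 414.07; secondary income: personal remittances sent abroad by immigrant workers 197.08.)

603.05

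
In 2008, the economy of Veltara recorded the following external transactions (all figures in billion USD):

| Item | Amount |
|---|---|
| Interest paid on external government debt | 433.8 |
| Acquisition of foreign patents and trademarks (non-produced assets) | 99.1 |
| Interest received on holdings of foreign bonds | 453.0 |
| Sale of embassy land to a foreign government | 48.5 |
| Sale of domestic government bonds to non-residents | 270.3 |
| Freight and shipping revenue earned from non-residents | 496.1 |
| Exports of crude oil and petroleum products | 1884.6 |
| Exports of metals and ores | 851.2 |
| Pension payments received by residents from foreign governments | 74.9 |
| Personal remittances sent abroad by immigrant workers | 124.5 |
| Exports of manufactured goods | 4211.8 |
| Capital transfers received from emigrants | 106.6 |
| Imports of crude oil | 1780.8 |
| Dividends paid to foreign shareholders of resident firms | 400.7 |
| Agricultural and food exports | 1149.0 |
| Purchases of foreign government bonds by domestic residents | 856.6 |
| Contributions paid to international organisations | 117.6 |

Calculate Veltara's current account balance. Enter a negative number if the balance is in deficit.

Goods: 1149.0 + 4211.8 + 1884.6 + 851.2 - 1780.8 = 6315.8
Services: 496.1
Primary income: -400.7 - 433.8 + 453.0 = -381.5
Secondary income: -124.5 - 117.6 + 74.9 = -167.2
Current account = 6315.8 + 496.1 + (-381.5) + (-167.2) = 6263.2
(Excluded from the current account — capital account: acquisition of foreign patents and trademarks (non-produced assets) 99.1, sale of embassy land to a foreign government 48.5, capital transfers received from emigrants 106.6; financial account: sale of domestic government bonds to non-residents 270.3, purchases of foreign government bonds by domestic residents 856.6.)

6263.2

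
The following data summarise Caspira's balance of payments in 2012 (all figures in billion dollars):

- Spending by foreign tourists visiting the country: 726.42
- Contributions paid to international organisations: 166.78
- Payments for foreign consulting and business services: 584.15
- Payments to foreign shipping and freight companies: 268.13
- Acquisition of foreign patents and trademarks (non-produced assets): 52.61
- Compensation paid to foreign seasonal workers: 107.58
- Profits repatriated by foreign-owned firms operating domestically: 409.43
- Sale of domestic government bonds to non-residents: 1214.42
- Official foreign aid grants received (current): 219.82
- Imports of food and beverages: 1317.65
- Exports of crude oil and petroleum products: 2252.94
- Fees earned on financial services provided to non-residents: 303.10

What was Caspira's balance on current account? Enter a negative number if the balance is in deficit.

Goods: -1317.65 + 2252.94 = 935.29
Services: 726.42 - 584.15 - 268.13 + 303.10 = 177.24
Primary income: -107.58 - 409.43 = -517.01
Secondary income: 219.82 - 166.78 = 53.04
Current account = 935.29 + 177.24 + (-517.01) + 53.04 = 648.56
(Excluded from the current account — capital account: acquisition of foreign patents and trademarks (non-produced assets) 52.61; financial account: sale of domestic government bonds to non-residents 1214.42.)

648.56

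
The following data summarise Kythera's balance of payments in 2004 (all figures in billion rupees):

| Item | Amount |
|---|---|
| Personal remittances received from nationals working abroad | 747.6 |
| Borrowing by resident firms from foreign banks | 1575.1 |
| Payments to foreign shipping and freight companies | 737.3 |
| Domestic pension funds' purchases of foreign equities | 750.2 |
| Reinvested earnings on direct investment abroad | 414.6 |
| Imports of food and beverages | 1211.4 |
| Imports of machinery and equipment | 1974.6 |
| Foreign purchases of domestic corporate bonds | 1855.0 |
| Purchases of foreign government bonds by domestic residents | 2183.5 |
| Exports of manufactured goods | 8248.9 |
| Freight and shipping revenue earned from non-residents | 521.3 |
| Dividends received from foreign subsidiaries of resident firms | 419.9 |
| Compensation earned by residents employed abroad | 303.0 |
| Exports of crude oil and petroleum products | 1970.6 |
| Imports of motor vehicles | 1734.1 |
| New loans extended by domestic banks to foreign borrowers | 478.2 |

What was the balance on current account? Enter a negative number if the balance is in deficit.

Goods: -1211.4 + 8248.9 - 1974.6 + 1970.6 - 1734.1 = 5299.4
Services: 521.3 - 737.3 = -216.0
Primary income: 419.9 + 414.6 + 303.0 = 1137.5
Secondary income: 747.6
Current account = 5299.4 + (-216.0) + 1137.5 + 747.6 = 6968.5
(Excluded from the current account — financial account: borrowing by resident firms from foreign banks 1575.1, domestic pension funds' purchases of foreign equities 750.2, foreign purchases of domestic corporate bonds 1855.0, purchases of foreign government bonds by domestic residents 2183.5, new loans extended by domestic banks to foreign borrowers 478.2.)

6968.5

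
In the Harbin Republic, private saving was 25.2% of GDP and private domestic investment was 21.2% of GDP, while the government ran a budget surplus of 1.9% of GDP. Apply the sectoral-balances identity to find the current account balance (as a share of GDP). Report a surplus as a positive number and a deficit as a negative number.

By the sectoral-balances identity, CA = (S_private - I) + (T - G).
Private balance = 25.2 - 21.2 = 4.0
Government balance (T - G) = 1.9
CA = 4.0 + 1.9 = 5.9

5.9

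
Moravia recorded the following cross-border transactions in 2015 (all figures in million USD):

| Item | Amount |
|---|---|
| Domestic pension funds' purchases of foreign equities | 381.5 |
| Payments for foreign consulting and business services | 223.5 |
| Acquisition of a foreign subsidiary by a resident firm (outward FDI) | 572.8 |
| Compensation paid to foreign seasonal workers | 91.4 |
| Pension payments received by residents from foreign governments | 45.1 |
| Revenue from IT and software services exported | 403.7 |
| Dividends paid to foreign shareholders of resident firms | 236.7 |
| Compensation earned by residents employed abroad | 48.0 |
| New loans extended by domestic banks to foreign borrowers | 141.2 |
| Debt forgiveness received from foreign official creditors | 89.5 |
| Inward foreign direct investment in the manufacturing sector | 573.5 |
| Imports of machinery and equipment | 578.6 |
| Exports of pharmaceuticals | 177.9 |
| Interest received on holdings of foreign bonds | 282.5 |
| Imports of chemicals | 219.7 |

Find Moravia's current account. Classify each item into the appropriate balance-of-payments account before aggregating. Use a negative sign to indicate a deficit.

-392.7

Goods: -219.7 + 177.9 - 578.6 = -620.4
Services: 403.7 - 223.5 = 180.2
Primary income: -91.4 - 236.7 + 48.0 + 282.5 = 2.4
Secondary income: 45.1
Current account = (-620.4) + 180.2 + 2.4 + 45.1 = -392.7
(Excluded from the current account — financial account: domestic pension funds' purchases of foreign equities 381.5, acquisition of a foreign subsidiary by a resident firm (outward FDI) 572.8, new loans extended by domestic banks to foreign borrowers 141.2, inward foreign direct investment in the manufacturing sector 573.5; capital account: debt forgiveness received from foreign official creditors 89.5.)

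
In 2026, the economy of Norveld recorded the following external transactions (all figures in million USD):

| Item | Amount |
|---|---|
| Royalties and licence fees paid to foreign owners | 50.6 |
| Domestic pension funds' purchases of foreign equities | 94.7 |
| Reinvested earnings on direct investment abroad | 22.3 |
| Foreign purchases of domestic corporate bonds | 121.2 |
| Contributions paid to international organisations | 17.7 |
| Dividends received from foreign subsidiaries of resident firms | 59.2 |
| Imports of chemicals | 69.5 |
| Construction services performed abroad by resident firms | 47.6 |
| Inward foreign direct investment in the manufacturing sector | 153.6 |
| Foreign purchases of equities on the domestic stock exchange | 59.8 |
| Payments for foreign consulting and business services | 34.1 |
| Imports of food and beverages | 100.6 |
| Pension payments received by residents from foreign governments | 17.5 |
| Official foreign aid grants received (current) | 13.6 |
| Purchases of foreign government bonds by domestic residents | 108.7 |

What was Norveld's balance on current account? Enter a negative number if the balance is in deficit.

Goods: -69.5 - 100.6 = -170.1
Services: -34.1 - 50.6 + 47.6 = -37.1
Primary income: 59.2 + 22.3 = 81.5
Secondary income: 17.5 - 17.7 + 13.6 = 13.4
Current account = (-170.1) + (-37.1) + 81.5 + 13.4 = -112.3
(Excluded from the current account — financial account: domestic pension funds' purchases of foreign equities 94.7, foreign purchases of domestic corporate bonds 121.2, inward foreign direct investment in the manufacturing sector 153.6, foreign purchases of equities on the domestic stock exchange 59.8, purchases of foreign government bonds by domestic residents 108.7.)

-112.3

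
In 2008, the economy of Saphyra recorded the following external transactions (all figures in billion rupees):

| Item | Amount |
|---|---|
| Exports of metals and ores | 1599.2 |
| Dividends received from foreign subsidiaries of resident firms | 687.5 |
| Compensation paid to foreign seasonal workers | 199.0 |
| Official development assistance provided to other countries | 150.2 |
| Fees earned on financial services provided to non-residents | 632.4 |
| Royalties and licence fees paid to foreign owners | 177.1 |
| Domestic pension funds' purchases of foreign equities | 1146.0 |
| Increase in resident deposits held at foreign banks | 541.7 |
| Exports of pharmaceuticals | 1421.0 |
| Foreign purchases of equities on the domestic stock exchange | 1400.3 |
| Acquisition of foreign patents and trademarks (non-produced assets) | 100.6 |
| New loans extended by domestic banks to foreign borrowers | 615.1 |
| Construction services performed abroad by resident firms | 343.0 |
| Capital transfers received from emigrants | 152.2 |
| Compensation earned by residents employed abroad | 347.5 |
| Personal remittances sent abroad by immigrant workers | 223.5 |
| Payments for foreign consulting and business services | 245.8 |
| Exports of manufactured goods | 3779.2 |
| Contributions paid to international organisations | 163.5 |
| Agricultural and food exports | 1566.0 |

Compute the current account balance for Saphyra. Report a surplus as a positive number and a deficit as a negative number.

Goods: 1566.0 + 1599.2 + 3779.2 + 1421.0 = 8365.4
Services: -245.8 + 632.4 - 177.1 + 343.0 = 552.5
Primary income: 347.5 - 199.0 + 687.5 = 836.0
Secondary income: -163.5 - 223.5 - 150.2 = -537.2
Current account = 8365.4 + 552.5 + 836.0 + (-537.2) = 9216.7
(Excluded from the current account — financial account: domestic pension funds' purchases of foreign equities 1146.0, increase in resident deposits held at foreign banks 541.7, foreign purchases of equities on the domestic stock exchange 1400.3, new loans extended by domestic banks to foreign borrowers 615.1; capital account: acquisition of foreign patents and trademarks (non-produced assets) 100.6, capital transfers received from emigrants 152.2.)

9216.7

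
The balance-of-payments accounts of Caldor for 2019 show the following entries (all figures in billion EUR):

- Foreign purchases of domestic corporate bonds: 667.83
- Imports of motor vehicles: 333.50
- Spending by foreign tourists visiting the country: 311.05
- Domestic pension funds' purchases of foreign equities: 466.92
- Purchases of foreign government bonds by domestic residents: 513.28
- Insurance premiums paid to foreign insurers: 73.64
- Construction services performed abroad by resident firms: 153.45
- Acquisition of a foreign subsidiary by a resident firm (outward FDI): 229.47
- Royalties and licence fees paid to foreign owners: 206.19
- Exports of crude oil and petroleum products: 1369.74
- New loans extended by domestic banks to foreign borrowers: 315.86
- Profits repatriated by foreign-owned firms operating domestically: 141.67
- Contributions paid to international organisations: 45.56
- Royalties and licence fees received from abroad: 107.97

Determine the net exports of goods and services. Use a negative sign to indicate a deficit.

1328.88

Goods: 1369.74 - 333.50 = 1036.24
Services: 107.97 - 73.64 + 153.45 + 311.05 - 206.19 = 292.64
Trade balance = 1036.24 + 292.64 = 1328.88
(Excluded from the trade balance — financial account: foreign purchases of domestic corporate bonds 667.83, domestic pension funds' purchases of foreign equities 466.92, purchases of foreign government bonds by domestic residents 513.28, acquisition of a foreign subsidiary by a resident firm (outward FDI) 229.47, new loans extended by domestic banks to foreign borrowers 315.86; primary income: profits repatriated by foreign-owned firms operating domestically 141.67; secondary income: contributions paid to international organisations 45.56.)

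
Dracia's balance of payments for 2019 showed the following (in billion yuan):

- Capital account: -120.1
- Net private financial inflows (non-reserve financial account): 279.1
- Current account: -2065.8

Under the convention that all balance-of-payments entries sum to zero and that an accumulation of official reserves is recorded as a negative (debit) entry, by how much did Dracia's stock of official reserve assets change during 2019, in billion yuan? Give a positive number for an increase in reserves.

-1906.8

Official reserve transactions balance = -((-2065.8) + (-120.1) + 279.1) = 1906.8
An accumulation of reserves is recorded as a debit (negative entry), so the change in the stock of reserves is the negative of that balance.
Change in official reserves = -(1906.8) = -1906.8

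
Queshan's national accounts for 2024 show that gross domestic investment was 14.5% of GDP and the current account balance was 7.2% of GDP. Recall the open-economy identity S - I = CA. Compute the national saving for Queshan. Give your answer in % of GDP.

21.7

S = I + CA = 14.5 + 7.2 = 21.7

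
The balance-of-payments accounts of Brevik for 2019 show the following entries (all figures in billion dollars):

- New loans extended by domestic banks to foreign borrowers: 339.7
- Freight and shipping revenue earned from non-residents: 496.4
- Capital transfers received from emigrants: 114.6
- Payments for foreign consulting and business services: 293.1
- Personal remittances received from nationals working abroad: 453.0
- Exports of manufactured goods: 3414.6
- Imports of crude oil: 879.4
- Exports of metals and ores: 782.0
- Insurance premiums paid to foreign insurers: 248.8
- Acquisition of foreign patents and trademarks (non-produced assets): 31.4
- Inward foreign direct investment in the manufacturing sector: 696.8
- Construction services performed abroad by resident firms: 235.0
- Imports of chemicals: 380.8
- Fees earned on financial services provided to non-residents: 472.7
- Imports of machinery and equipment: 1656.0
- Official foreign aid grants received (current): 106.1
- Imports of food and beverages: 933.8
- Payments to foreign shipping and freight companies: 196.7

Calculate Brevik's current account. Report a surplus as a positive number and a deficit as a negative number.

Goods: 782.0 - 933.8 - 1656.0 - 879.4 + 3414.6 - 380.8 = 346.6
Services: -293.1 + 496.4 + 235.0 - 248.8 + 472.7 - 196.7 = 465.5
Secondary income: 106.1 + 453.0 = 559.1
Current account = 346.6 + 465.5 + 559.1 = 1371.2
(Excluded from the current account — financial account: new loans extended by domestic banks to foreign borrowers 339.7, inward foreign direct investment in the manufacturing sector 696.8; capital account: capital transfers received from emigrants 114.6, acquisition of foreign patents and trademarks (non-produced assets) 31.4.)

1371.2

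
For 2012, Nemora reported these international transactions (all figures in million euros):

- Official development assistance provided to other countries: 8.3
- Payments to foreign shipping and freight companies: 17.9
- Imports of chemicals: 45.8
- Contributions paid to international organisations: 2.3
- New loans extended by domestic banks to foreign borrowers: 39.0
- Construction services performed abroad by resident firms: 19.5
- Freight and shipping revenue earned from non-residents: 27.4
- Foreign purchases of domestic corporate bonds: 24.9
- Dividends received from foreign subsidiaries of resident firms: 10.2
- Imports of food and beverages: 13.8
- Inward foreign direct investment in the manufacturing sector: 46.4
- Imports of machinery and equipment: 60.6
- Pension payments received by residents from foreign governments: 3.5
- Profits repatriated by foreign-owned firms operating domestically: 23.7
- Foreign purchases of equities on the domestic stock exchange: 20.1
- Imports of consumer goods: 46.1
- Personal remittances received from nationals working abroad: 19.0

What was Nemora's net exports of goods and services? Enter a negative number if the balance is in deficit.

-137.3

Goods: -46.1 - 60.6 - 45.8 - 13.8 = -166.3
Services: 27.4 - 17.9 + 19.5 = 29.0
Trade balance = -166.3 + 29.0 = -137.3
(Excluded from the trade balance — secondary income: official development assistance provided to other countries 8.3, contributions paid to international organisations 2.3, pension payments received by residents from foreign governments 3.5, personal remittances received from nationals working abroad 19.0; financial account: new loans extended by domestic banks to foreign borrowers 39.0, foreign purchases of domestic corporate bonds 24.9, inward foreign direct investment in the manufacturing sector 46.4, foreign purchases of equities on the domestic stock exchange 20.1; primary income: dividends received from foreign subsidiaries of resident firms 10.2, profits repatriated by foreign-owned firms operating domestically 23.7.)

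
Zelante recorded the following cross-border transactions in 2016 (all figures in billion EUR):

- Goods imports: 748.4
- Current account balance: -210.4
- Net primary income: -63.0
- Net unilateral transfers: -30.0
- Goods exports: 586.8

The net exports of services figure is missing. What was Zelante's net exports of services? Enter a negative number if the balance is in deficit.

Current account = goods balance + services balance + net primary income + net secondary income
Sum of the known components = -254.6
Net exports of services = CA - (known components) = -210.4 - (-254.6) = 44.2

44.2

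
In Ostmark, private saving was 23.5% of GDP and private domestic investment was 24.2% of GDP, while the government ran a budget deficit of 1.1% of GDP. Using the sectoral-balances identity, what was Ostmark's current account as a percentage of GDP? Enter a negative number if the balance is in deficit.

By the sectoral-balances identity, CA = (S_private - I) + (T - G).
Private balance = 23.5 - 24.2 = -0.7
Government balance (T - G) = -1.1
CA = -0.7 + (-1.1) = -1.8

-1.8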